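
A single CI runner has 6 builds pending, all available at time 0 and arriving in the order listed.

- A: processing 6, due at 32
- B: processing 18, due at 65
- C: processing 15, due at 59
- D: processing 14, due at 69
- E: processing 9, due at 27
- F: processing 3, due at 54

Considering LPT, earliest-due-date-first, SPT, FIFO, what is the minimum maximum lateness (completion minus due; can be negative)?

LPT (decreasing processing time): B C D E A F.
B: 0→18, due 65, lateness -47
C: 18→33, due 59, lateness -26
D: 33→47, due 69, lateness -22
E: 47→56, due 27, lateness 29
A: 56→62, due 32, lateness 30
F: 62→65, due 54, lateness 11
Maximum = 30.
EDD (increasing due date): E A F C B D.
E: 0→9, due 27, lateness -18
A: 9→15, due 32, lateness -17
F: 15→18, due 54, lateness -36
C: 18→33, due 59, lateness -26
B: 33→51, due 65, lateness -14
D: 51→65, due 69, lateness -4
Maximum = -4.
SPT (increasing processing time): F A E D C B.
F: 0→3, due 54, lateness -51
A: 3→9, due 32, lateness -23
E: 9→18, due 27, lateness -9
D: 18→32, due 69, lateness -37
C: 32→47, due 59, lateness -12
B: 47→65, due 65, lateness 0
Maximum = 0.
FIFO (arrival order): A B C D E F.
A: 0→6, due 32, lateness -26
B: 6→24, due 65, lateness -41
C: 24→39, due 59, lateness -20
D: 39→53, due 69, lateness -16
E: 53→62, due 27, lateness 35
F: 62→65, due 54, lateness 11
Maximum = 35.
LPT 30, EDD -4, SPT 0, FIFO 35 → minimum -4.

-4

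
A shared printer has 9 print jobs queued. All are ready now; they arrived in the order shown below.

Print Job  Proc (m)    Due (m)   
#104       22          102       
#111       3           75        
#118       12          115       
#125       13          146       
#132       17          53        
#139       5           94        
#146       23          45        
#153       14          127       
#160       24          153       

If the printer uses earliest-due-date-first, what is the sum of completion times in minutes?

EDD (increasing due date): #146 #132 #111 #139 #104 #118 #153 #125 #160.
#146: 0→23
#132: 23→40
#111: 40→43
#139: 43→48
#104: 48→70
#118: 70→82
#153: 82→96
#125: 96→109
#160: 109→133
Sum = 23+40+43+48+70+82+96+109+133 = 644.

644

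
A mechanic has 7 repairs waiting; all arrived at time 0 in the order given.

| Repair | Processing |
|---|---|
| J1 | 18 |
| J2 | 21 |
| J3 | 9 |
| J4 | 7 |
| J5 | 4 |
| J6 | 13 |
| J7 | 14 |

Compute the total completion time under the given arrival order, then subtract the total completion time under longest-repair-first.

FIFO (arrival order): J1 J2 J3 J4 J5 J6 J7.
J1: 0→18
J2: 18→39
J3: 39→48
J4: 48→55
J5: 55→59
J6: 59→72
J7: 72→86
Sum = 18+39+48+55+59+72+86 = 377.
LPT (decreasing processing time): J2 J1 J7 J6 J3 J4 J5.
J2: 0→21
J1: 21→39
J7: 39→53
J6: 53→66
J3: 66→75
J4: 75→82
J5: 82→86
Sum = 21+39+53+66+75+82+86 = 422.
Difference = 377 − 422 = -45.

-45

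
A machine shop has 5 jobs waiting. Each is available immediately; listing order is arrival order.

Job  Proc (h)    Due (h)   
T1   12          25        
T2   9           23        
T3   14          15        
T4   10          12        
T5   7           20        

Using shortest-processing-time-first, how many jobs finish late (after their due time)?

3

SPT (increasing processing time): T5 T2 T4 T1 T3.
T5: 0→7, due 20, tardiness 0
T2: 7→16, due 23, tardiness 0
T4: 16→26, due 12, tardiness 14
T1: 26→38, due 25, tardiness 13
T3: 38→52, due 15, tardiness 37
Late jobs: 3.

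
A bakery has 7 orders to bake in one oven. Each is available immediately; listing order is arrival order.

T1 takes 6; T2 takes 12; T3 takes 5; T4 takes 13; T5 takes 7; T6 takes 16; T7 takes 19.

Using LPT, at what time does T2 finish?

LPT (decreasing processing time): T7 T6 T4 T2 T5 T1 T3.
T7: 0→19
T6: 19→35
T4: 35→48
T2: 48→60

60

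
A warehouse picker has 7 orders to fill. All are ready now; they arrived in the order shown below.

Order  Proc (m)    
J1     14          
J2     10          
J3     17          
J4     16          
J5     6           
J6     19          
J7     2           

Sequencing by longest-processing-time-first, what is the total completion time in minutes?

LPT (decreasing processing time): J6 J3 J4 J1 J2 J5 J7.
J6: 0→19
J3: 19→36
J4: 36→52
J1: 52→66
J2: 66→76
J5: 76→82
J7: 82→84
Sum = 19+36+52+66+76+82+84 = 415.

415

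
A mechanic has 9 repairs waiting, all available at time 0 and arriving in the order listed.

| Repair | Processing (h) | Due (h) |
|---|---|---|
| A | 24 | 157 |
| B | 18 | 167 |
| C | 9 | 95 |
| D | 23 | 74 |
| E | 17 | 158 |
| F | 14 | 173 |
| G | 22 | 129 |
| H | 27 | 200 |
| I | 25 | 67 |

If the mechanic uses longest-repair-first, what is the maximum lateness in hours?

LPT (decreasing processing time): H I A D G B E F C.
H: 0→27, due 200, lateness -173
I: 27→52, due 67, lateness -15
A: 52→76, due 157, lateness -81
D: 76→99, due 74, lateness 25
G: 99→121, due 129, lateness -8
B: 121→139, due 167, lateness -28
E: 139→156, due 158, lateness -2
F: 156→170, due 173, lateness -3
C: 170→179, due 95, lateness 84
Maximum = 84.

84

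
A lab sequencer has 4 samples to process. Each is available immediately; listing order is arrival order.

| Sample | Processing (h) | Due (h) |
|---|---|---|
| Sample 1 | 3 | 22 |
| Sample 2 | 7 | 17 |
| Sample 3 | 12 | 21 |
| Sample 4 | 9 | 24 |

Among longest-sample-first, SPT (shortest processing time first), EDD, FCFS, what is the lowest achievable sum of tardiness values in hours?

LPT (decreasing processing time): Sample 3 Sample 4 Sample 2 Sample 1.
Sample 3: 0→12, due 21, tardiness 0
Sample 4: 12→21, due 24, tardiness 0
Sample 2: 21→28, due 17, tardiness 11
Sample 1: 28→31, due 22, tardiness 9
Sum = 0+0+11+9 = 20.
SPT (increasing processing time): Sample 1 Sample 2 Sample 4 Sample 3.
Sample 1: 0→3, due 22, tardiness 0
Sample 2: 3→10, due 17, tardiness 0
Sample 4: 10→19, due 24, tardiness 0
Sample 3: 19→31, due 21, tardiness 10
Sum = 0+0+0+10 = 10.
EDD (increasing due date): Sample 2 Sample 3 Sample 1 Sample 4.
Sample 2: 0→7, due 17, tardiness 0
Sample 3: 7→19, due 21, tardiness 0
Sample 1: 19→22, due 22, tardiness 0
Sample 4: 22→31, due 24, tardiness 7
Sum = 0+0+0+7 = 7.
FIFO (arrival order): Sample 1 Sample 2 Sample 3 Sample 4.
Sample 1: 0→3, due 22, tardiness 0
Sample 2: 3→10, due 17, tardiness 0
Sample 3: 10→22, due 21, tardiness 1
Sample 4: 22→31, due 24, tardiness 7
Sum = 0+0+1+7 = 8.
LPT 20, SPT 10, EDD 7, FIFO 8 → minimum 7.

7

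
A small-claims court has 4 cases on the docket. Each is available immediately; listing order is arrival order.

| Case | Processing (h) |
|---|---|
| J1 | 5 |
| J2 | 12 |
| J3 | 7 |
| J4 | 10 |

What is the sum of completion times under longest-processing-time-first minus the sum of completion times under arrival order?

17

LPT (decreasing processing time): J2 J4 J3 J1.
J2: 0→12
J4: 12→22
J3: 22→29
J1: 29→34
Sum = 12+22+29+34 = 97.
FIFO (arrival order): J1 J2 J3 J4.
J1: 0→5
J2: 5→17
J3: 17→24
J4: 24→34
Sum = 5+17+24+34 = 80.
Difference = 97 − 80 = 17.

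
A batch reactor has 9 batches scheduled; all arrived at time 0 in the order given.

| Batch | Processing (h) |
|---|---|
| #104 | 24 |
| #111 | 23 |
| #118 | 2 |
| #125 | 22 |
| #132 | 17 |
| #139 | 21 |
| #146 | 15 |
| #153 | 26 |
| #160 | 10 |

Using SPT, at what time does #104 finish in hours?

134

SPT (increasing processing time): #118 #160 #146 #132 #139 #125 #111 #104 #153.
#118: 0→2
#160: 2→12
#146: 12→27
#132: 27→44
#139: 44→65
#125: 65→87
#111: 87→110
#104: 110→134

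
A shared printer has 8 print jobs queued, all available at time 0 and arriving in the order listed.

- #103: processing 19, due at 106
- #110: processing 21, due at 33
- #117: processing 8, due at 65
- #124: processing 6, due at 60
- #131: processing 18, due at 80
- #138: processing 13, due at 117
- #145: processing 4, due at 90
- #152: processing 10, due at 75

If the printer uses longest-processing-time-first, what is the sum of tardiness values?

LPT (decreasing processing time): #110 #103 #131 #138 #152 #117 #124 #145.
#110: 0→21, due 33, tardiness 0
#103: 21→40, due 106, tardiness 0
#131: 40→58, due 80, tardiness 0
#138: 58→71, due 117, tardiness 0
#152: 71→81, due 75, tardiness 6
#117: 81→89, due 65, tardiness 24
#124: 89→95, due 60, tardiness 35
#145: 95→99, due 90, tardiness 9
Sum = 0+0+0+0+6+24+35+9 = 74.

74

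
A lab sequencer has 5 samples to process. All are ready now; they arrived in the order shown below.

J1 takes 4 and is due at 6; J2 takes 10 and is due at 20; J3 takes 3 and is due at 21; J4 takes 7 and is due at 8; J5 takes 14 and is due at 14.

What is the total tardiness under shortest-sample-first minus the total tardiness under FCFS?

SPT (increasing processing time): J3 J1 J4 J2 J5.
J3: 0→3, due 21, tardiness 0
J1: 3→7, due 6, tardiness 1
J4: 7→14, due 8, tardiness 6
J2: 14→24, due 20, tardiness 4
J5: 24→38, due 14, tardiness 24
Sum = 0+1+6+4+24 = 35.
FIFO (arrival order): J1 J2 J3 J4 J5.
J1: 0→4, due 6, tardiness 0
J2: 4→14, due 20, tardiness 0
J3: 14→17, due 21, tardiness 0
J4: 17→24, due 8, tardiness 16
J5: 24→38, due 14, tardiness 24
Sum = 0+0+0+16+24 = 40.
Difference = 35 − 40 = -5.

-5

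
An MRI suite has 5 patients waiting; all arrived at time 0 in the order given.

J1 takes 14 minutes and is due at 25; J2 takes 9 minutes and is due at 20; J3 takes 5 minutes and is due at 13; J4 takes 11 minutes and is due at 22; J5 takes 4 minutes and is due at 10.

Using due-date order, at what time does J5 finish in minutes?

EDD (increasing due date): J5 J3 J2 J4 J1.
J5: 0→4

4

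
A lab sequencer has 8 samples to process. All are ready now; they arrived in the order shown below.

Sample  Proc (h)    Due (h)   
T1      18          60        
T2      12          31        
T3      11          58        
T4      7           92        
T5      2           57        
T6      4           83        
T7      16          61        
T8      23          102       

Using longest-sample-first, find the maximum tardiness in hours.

LPT (decreasing processing time): T8 T1 T7 T2 T3 T4 T6 T5.
T8: 0→23, due 102, tardiness 0
T1: 23→41, due 60, tardiness 0
T7: 41→57, due 61, tardiness 0
T2: 57→69, due 31, tardiness 38
T3: 69→80, due 58, tardiness 22
T4: 80→87, due 92, tardiness 0
T6: 87→91, due 83, tardiness 8
T5: 91→93, due 57, tardiness 36
Maximum = 38.

38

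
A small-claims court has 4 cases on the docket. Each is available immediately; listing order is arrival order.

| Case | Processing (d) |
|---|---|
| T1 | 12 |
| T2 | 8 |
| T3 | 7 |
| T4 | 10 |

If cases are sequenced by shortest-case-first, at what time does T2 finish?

SPT (increasing processing time): T3 T2 T4 T1.
T3: 0→7
T2: 7→15

15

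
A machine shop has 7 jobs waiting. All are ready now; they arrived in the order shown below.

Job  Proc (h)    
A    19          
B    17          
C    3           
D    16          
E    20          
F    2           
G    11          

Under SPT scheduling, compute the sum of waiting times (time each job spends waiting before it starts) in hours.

172

SPT (increasing processing time): F C G D B A E.
F: waits 0, runs 0→2
C: waits 2, runs 2→5
G: waits 5, runs 5→16
D: waits 16, runs 16→32
B: waits 32, runs 32→49
A: waits 49, runs 49→68
E: waits 68, runs 68→88
Sum = 0+2+5+16+32+49+68 = 172.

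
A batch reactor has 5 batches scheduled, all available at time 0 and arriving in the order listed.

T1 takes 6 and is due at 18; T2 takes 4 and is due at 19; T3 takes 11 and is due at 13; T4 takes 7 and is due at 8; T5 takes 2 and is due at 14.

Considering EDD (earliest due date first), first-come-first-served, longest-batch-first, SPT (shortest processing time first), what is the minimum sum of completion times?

69

EDD (increasing due date): T4 T3 T5 T1 T2.
T4: 0→7
T3: 7→18
T5: 18→20
T1: 20→26
T2: 26→30
Sum = 7+18+20+26+30 = 101.
FIFO (arrival order): T1 T2 T3 T4 T5.
T1: 0→6
T2: 6→10
T3: 10→21
T4: 21→28
T5: 28→30
Sum = 6+10+21+28+30 = 95.
LPT (decreasing processing time): T3 T4 T1 T2 T5.
T3: 0→11
T4: 11→18
T1: 18→24
T2: 24→28
T5: 28→30
Sum = 11+18+24+28+30 = 111.
SPT (increasing processing time): T5 T2 T1 T4 T3.
T5: 0→2
T2: 2→6
T1: 6→12
T4: 12→19
T3: 19→30
Sum = 2+6+12+19+30 = 69.
EDD 101, FIFO 95, LPT 111, SPT 69 → minimum 69.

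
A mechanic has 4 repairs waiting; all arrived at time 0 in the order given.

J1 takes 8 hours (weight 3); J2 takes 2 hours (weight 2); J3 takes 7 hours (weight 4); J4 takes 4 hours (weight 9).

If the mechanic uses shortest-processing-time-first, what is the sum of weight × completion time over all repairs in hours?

173

SPT (increasing processing time): J2 J4 J3 J1.
J2: finishes 2, weight 2, w·C = 4
J4: finishes 6, weight 9, w·C = 54
J3: finishes 13, weight 4, w·C = 52
J1: finishes 21, weight 3, w·C = 63
Sum = 4+54+52+63 = 173.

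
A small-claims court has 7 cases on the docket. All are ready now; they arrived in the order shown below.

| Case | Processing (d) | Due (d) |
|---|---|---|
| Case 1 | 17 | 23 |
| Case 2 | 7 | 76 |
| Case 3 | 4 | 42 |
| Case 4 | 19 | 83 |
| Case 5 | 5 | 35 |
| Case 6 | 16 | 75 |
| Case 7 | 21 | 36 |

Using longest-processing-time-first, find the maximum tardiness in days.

LPT (decreasing processing time): Case 7 Case 4 Case 1 Case 6 Case 2 Case 5 Case 3.
Case 7: 0→21, due 36, tardiness 0
Case 4: 21→40, due 83, tardiness 0
Case 1: 40→57, due 23, tardiness 34
Case 6: 57→73, due 75, tardiness 0
Case 2: 73→80, due 76, tardiness 4
Case 5: 80→85, due 35, tardiness 50
Case 3: 85→89, due 42, tardiness 47
Maximum = 50.

50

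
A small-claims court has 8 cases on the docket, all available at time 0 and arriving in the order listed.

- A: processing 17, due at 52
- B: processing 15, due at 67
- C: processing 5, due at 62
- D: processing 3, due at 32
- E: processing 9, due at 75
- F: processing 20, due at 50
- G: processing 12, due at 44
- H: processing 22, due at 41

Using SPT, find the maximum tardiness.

62

SPT (increasing processing time): D C E G B A F H.
D: 0→3, due 32, tardiness 0
C: 3→8, due 62, tardiness 0
E: 8→17, due 75, tardiness 0
G: 17→29, due 44, tardiness 0
B: 29→44, due 67, tardiness 0
A: 44→61, due 52, tardiness 9
F: 61→81, due 50, tardiness 31
H: 81→103, due 41, tardiness 62
Maximum = 62.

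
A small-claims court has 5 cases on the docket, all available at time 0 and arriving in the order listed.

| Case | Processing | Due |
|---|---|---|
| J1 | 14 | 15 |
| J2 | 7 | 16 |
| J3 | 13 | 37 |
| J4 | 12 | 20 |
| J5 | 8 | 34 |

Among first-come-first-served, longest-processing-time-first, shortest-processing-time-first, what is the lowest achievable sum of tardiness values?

FIFO (arrival order): J1 J2 J3 J4 J5.
J1: 0→14, due 15, tardiness 0
J2: 14→21, due 16, tardiness 5
J3: 21→34, due 37, tardiness 0
J4: 34→46, due 20, tardiness 26
J5: 46→54, due 34, tardiness 20
Sum = 0+5+0+26+20 = 51.
LPT (decreasing processing time): J1 J3 J4 J5 J2.
J1: 0→14, due 15, tardiness 0
J3: 14→27, due 37, tardiness 0
J4: 27→39, due 20, tardiness 19
J5: 39→47, due 34, tardiness 13
J2: 47→54, due 16, tardiness 38
Sum = 0+0+19+13+38 = 70.
SPT (increasing processing time): J2 J5 J4 J3 J1.
J2: 0→7, due 16, tardiness 0
J5: 7→15, due 34, tardiness 0
J4: 15→27, due 20, tardiness 7
J3: 27→40, due 37, tardiness 3
J1: 40→54, due 15, tardiness 39
Sum = 0+0+7+3+39 = 49.
FIFO 51, LPT 70, SPT 49 → minimum 49.

49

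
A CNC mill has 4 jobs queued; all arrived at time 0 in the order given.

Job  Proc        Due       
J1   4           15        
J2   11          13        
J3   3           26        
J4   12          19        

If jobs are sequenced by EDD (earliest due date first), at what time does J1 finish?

EDD (increasing due date): J2 J1 J4 J3.
J2: 0→11
J1: 11→15

15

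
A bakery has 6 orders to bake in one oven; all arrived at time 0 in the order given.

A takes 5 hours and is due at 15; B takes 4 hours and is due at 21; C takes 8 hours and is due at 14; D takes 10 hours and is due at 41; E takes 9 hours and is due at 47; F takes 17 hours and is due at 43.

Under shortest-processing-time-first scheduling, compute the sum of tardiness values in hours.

13

SPT (increasing processing time): B A C E D F.
B: 0→4, due 21, tardiness 0
A: 4→9, due 15, tardiness 0
C: 9→17, due 14, tardiness 3
E: 17→26, due 47, tardiness 0
D: 26→36, due 41, tardiness 0
F: 36→53, due 43, tardiness 10
Sum = 0+0+3+0+0+10 = 13.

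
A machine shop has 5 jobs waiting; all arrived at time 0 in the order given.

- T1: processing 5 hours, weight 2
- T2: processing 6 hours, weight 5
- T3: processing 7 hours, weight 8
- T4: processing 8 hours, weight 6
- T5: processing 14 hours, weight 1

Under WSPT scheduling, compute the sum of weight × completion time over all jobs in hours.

WSPT (decreasing weight/processing-time ratio): T3 T2 T4 T1 T5.
T3: finishes 7, weight 8, w·C = 56
T2: finishes 13, weight 5, w·C = 65
T4: finishes 21, weight 6, w·C = 126
T1: finishes 26, weight 2, w·C = 52
T5: finishes 40, weight 1, w·C = 40
Sum = 56+65+126+52+40 = 339.

339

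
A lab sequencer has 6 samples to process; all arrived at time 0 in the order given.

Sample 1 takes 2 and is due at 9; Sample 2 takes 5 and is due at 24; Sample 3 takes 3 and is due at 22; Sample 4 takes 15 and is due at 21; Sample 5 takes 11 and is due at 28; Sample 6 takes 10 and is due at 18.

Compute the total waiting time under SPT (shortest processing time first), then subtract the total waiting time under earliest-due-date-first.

-38

SPT (increasing processing time): Sample 1 Sample 3 Sample 2 Sample 6 Sample 5 Sample 4.
Sample 1: waits 0, runs 0→2
Sample 3: waits 2, runs 2→5
Sample 2: waits 5, runs 5→10
Sample 6: waits 10, runs 10→20
Sample 5: waits 20, runs 20→31
Sample 4: waits 31, runs 31→46
Sum = 0+2+5+10+20+31 = 68.
EDD (increasing due date): Sample 1 Sample 6 Sample 4 Sample 3 Sample 2 Sample 5.
Sample 1: waits 0, runs 0→2
Sample 6: waits 2, runs 2→12
Sample 4: waits 12, runs 12→27
Sample 3: waits 27, runs 27→30
Sample 2: waits 30, runs 30→35
Sample 5: waits 35, runs 35→46
Sum = 0+2+12+27+30+35 = 106.
Difference = 68 − 106 = -38.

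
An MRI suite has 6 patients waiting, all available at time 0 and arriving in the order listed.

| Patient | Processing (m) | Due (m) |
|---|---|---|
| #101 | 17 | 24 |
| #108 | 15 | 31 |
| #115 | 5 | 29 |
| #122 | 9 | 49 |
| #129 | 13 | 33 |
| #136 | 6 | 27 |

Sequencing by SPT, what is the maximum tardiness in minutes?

41

SPT (increasing processing time): #115 #136 #122 #129 #108 #101.
#115: 0→5, due 29, tardiness 0
#136: 5→11, due 27, tardiness 0
#122: 11→20, due 49, tardiness 0
#129: 20→33, due 33, tardiness 0
#108: 33→48, due 31, tardiness 17
#101: 48→65, due 24, tardiness 41
Maximum = 41.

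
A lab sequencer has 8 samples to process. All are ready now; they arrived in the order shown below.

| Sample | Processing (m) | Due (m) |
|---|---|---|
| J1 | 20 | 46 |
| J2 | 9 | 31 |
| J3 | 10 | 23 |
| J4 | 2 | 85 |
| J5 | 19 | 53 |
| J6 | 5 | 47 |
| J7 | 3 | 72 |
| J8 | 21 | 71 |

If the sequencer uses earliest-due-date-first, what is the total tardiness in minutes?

42

EDD (increasing due date): J3 J2 J1 J6 J5 J8 J7 J4.
J3: 0→10, due 23, tardiness 0
J2: 10→19, due 31, tardiness 0
J1: 19→39, due 46, tardiness 0
J6: 39→44, due 47, tardiness 0
J5: 44→63, due 53, tardiness 10
J8: 63→84, due 71, tardiness 13
J7: 84→87, due 72, tardiness 15
J4: 87→89, due 85, tardiness 4
Sum = 0+0+0+0+10+13+15+4 = 42.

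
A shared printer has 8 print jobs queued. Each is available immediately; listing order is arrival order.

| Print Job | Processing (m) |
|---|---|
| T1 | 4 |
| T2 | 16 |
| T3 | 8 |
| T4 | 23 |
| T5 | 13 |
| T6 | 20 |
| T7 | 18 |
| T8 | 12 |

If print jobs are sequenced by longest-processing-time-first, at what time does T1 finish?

114

LPT (decreasing processing time): T4 T6 T7 T2 T5 T8 T3 T1.
T4: 0→23
T6: 23→43
T7: 43→61
T2: 61→77
T5: 77→90
T8: 90→102
T3: 102→110
T1: 110→114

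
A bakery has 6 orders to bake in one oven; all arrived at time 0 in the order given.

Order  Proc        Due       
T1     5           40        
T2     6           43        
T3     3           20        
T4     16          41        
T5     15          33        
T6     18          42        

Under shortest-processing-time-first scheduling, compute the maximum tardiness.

SPT (increasing processing time): T3 T1 T2 T5 T4 T6.
T3: 0→3, due 20, tardiness 0
T1: 3→8, due 40, tardiness 0
T2: 8→14, due 43, tardiness 0
T5: 14→29, due 33, tardiness 0
T4: 29→45, due 41, tardiness 4
T6: 45→63, due 42, tardiness 21
Maximum = 21.

21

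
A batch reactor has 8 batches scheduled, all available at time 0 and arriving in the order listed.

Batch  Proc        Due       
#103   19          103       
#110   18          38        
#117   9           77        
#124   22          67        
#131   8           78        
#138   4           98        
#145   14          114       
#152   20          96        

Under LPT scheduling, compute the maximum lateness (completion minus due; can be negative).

41

LPT (decreasing processing time): #124 #152 #103 #110 #145 #117 #131 #138.
#124: 0→22, due 67, lateness -45
#152: 22→42, due 96, lateness -54
#103: 42→61, due 103, lateness -42
#110: 61→79, due 38, lateness 41
#145: 79→93, due 114, lateness -21
#117: 93→102, due 77, lateness 25
#131: 102→110, due 78, lateness 32
#138: 110→114, due 98, lateness 16
Maximum = 41.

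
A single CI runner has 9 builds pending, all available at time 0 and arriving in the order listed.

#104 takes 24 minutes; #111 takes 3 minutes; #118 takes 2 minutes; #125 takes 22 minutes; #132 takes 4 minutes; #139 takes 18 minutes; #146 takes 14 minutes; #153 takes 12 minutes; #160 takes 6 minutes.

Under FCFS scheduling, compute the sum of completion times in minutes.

550

FIFO (arrival order): #104 #111 #118 #125 #132 #139 #146 #153 #160.
#104: 0→24
#111: 24→27
#118: 27→29
#125: 29→51
#132: 51→55
#139: 55→73
#146: 73→87
#153: 87→99
#160: 99→105
Sum = 24+27+29+51+55+73+87+99+105 = 550.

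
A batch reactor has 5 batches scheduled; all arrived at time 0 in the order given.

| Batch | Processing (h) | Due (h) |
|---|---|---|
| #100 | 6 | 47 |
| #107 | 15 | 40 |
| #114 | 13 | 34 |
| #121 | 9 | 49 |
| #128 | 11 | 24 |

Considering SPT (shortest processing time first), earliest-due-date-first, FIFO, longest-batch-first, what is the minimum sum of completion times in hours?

SPT (increasing processing time): #100 #121 #128 #114 #107.
#100: 0→6
#121: 6→15
#128: 15→26
#114: 26→39
#107: 39→54
Sum = 6+15+26+39+54 = 140.
EDD (increasing due date): #128 #114 #107 #100 #121.
#128: 0→11
#114: 11→24
#107: 24→39
#100: 39→45
#121: 45→54
Sum = 11+24+39+45+54 = 173.
FIFO (arrival order): #100 #107 #114 #121 #128.
#100: 0→6
#107: 6→21
#114: 21→34
#121: 34→43
#128: 43→54
Sum = 6+21+34+43+54 = 158.
LPT (decreasing processing time): #107 #114 #128 #121 #100.
#107: 0→15
#114: 15→28
#128: 28→39
#121: 39→48
#100: 48→54
Sum = 15+28+39+48+54 = 184.
SPT 140, EDD 173, FIFO 158, LPT 184 → minimum 140.

140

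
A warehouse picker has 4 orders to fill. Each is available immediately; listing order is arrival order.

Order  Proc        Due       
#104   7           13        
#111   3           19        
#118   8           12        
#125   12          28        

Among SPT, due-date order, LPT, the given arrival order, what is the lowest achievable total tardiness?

SPT (increasing processing time): #111 #104 #118 #125.
#111: 0→3, due 19, tardiness 0
#104: 3→10, due 13, tardiness 0
#118: 10→18, due 12, tardiness 6
#125: 18→30, due 28, tardiness 2
Sum = 0+0+6+2 = 8.
EDD (increasing due date): #118 #104 #111 #125.
#118: 0→8, due 12, tardiness 0
#104: 8→15, due 13, tardiness 2
#111: 15→18, due 19, tardiness 0
#125: 18→30, due 28, tardiness 2
Sum = 0+2+0+2 = 4.
LPT (decreasing processing time): #125 #118 #104 #111.
#125: 0→12, due 28, tardiness 0
#118: 12→20, due 12, tardiness 8
#104: 20→27, due 13, tardiness 14
#111: 27→30, due 19, tardiness 11
Sum = 0+8+14+11 = 33.
FIFO (arrival order): #104 #111 #118 #125.
#104: 0→7, due 13, tardiness 0
#111: 7→10, due 19, tardiness 0
#118: 10→18, due 12, tardiness 6
#125: 18→30, due 28, tardiness 2
Sum = 0+0+6+2 = 8.
SPT 8, EDD 4, LPT 33, FIFO 8 → minimum 4.

4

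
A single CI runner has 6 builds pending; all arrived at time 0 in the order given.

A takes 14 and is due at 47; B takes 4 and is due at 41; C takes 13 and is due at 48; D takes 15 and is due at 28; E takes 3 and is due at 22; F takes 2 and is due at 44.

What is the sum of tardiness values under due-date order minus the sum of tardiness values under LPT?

-36

EDD (increasing due date): E D B F A C.
E: 0→3, due 22, tardiness 0
D: 3→18, due 28, tardiness 0
B: 18→22, due 41, tardiness 0
F: 22→24, due 44, tardiness 0
A: 24→38, due 47, tardiness 0
C: 38→51, due 48, tardiness 3
Sum = 0+0+0+0+0+3 = 3.
LPT (decreasing processing time): D A C B E F.
D: 0→15, due 28, tardiness 0
A: 15→29, due 47, tardiness 0
C: 29→42, due 48, tardiness 0
B: 42→46, due 41, tardiness 5
E: 46→49, due 22, tardiness 27
F: 49→51, due 44, tardiness 7
Sum = 0+0+0+5+27+7 = 39.
Difference = 3 − 39 = -36.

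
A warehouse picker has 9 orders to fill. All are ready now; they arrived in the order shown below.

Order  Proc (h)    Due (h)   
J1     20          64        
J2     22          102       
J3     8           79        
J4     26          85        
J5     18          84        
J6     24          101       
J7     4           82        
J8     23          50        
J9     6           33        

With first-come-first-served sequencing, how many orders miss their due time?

5

FIFO (arrival order): J1 J2 J3 J4 J5 J6 J7 J8 J9.
J1: 0→20, due 64, tardiness 0
J2: 20→42, due 102, tardiness 0
J3: 42→50, due 79, tardiness 0
J4: 50→76, due 85, tardiness 0
J5: 76→94, due 84, tardiness 10
J6: 94→118, due 101, tardiness 17
J7: 118→122, due 82, tardiness 40
J8: 122→145, due 50, tardiness 95
J9: 145→151, due 33, tardiness 118
Late orders: 5.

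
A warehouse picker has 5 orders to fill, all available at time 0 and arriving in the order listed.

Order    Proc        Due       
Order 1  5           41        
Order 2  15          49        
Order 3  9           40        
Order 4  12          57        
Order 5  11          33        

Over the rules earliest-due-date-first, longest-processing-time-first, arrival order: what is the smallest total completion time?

EDD (increasing due date): Order 5 Order 3 Order 1 Order 2 Order 4.
Order 5: 0→11
Order 3: 11→20
Order 1: 20→25
Order 2: 25→40
Order 4: 40→52
Sum = 11+20+25+40+52 = 148.
LPT (decreasing processing time): Order 2 Order 4 Order 5 Order 3 Order 1.
Order 2: 0→15
Order 4: 15→27
Order 5: 27→38
Order 3: 38→47
Order 1: 47→52
Sum = 15+27+38+47+52 = 179.
FIFO (arrival order): Order 1 Order 2 Order 3 Order 4 Order 5.
Order 1: 0→5
Order 2: 5→20
Order 3: 20→29
Order 4: 29→41
Order 5: 41→52
Sum = 5+20+29+41+52 = 147.
EDD 148, LPT 179, FIFO 147 → minimum 147.

147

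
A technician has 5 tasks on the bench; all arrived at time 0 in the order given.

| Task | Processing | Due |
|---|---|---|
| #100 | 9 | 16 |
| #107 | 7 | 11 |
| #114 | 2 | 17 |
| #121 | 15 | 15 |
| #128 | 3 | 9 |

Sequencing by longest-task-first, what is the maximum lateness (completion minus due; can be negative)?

25

LPT (decreasing processing time): #121 #100 #107 #128 #114.
#121: 0→15, due 15, lateness 0
#100: 15→24, due 16, lateness 8
#107: 24→31, due 11, lateness 20
#128: 31→34, due 9, lateness 25
#114: 34→36, due 17, lateness 19
Maximum = 25.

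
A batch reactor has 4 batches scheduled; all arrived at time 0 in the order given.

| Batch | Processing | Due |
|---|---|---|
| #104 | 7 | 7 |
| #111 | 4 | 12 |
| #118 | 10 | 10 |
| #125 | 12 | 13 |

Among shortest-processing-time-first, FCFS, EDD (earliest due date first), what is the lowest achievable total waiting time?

36

SPT (increasing processing time): #111 #104 #118 #125.
#111: waits 0, runs 0→4
#104: waits 4, runs 4→11
#118: waits 11, runs 11→21
#125: waits 21, runs 21→33
Sum = 0+4+11+21 = 36.
FIFO (arrival order): #104 #111 #118 #125.
#104: waits 0, runs 0→7
#111: waits 7, runs 7→11
#118: waits 11, runs 11→21
#125: waits 21, runs 21→33
Sum = 0+7+11+21 = 39.
EDD (increasing due date): #104 #118 #111 #125.
#104: waits 0, runs 0→7
#118: waits 7, runs 7→17
#111: waits 17, runs 17→21
#125: waits 21, runs 21→33
Sum = 0+7+17+21 = 45.
SPT 36, FIFO 39, EDD 45 → minimum 36.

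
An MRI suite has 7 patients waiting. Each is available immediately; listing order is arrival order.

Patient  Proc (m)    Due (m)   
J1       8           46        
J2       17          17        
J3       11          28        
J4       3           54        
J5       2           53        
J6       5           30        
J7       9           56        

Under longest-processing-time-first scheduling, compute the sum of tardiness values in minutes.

LPT (decreasing processing time): J2 J3 J7 J1 J6 J4 J5.
J2: 0→17, due 17, tardiness 0
J3: 17→28, due 28, tardiness 0
J7: 28→37, due 56, tardiness 0
J1: 37→45, due 46, tardiness 0
J6: 45→50, due 30, tardiness 20
J4: 50→53, due 54, tardiness 0
J5: 53→55, due 53, tardiness 2
Sum = 0+0+0+0+20+0+2 = 22.

22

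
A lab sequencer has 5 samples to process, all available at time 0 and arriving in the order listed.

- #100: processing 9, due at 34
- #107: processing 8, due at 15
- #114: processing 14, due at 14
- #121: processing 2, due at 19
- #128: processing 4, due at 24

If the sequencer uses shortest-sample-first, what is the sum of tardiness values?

SPT (increasing processing time): #121 #128 #107 #100 #114.
#121: 0→2, due 19, tardiness 0
#128: 2→6, due 24, tardiness 0
#107: 6→14, due 15, tardiness 0
#100: 14→23, due 34, tardiness 0
#114: 23→37, due 14, tardiness 23
Sum = 0+0+0+0+23 = 23.

23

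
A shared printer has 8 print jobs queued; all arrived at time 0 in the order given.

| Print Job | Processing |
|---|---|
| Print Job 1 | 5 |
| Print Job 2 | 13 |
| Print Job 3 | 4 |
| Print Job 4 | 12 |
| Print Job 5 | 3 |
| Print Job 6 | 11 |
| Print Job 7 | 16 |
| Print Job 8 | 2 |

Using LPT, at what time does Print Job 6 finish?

52

LPT (decreasing processing time): Print Job 7 Print Job 2 Print Job 4 Print Job 6 Print Job 1 Print Job 3 Print Job 5 Print Job 8.
Print Job 7: 0→16
Print Job 2: 16→29
Print Job 4: 29→41
Print Job 6: 41→52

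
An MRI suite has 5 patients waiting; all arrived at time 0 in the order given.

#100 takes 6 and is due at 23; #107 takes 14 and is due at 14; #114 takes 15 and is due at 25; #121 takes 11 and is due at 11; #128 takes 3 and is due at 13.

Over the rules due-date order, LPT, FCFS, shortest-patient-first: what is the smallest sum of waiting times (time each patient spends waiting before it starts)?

66

EDD (increasing due date): #121 #128 #107 #100 #114.
#121: waits 0, runs 0→11
#128: waits 11, runs 11→14
#107: waits 14, runs 14→28
#100: waits 28, runs 28→34
#114: waits 34, runs 34→49
Sum = 0+11+14+28+34 = 87.
LPT (decreasing processing time): #114 #107 #121 #100 #128.
#114: waits 0, runs 0→15
#107: waits 15, runs 15→29
#121: waits 29, runs 29→40
#100: waits 40, runs 40→46
#128: waits 46, runs 46→49
Sum = 0+15+29+40+46 = 130.
FIFO (arrival order): #100 #107 #114 #121 #128.
#100: waits 0, runs 0→6
#107: waits 6, runs 6→20
#114: waits 20, runs 20→35
#121: waits 35, runs 35→46
#128: waits 46, runs 46→49
Sum = 0+6+20+35+46 = 107.
SPT (increasing processing time): #128 #100 #121 #107 #114.
#128: waits 0, runs 0→3
#100: waits 3, runs 3→9
#121: waits 9, runs 9→20
#107: waits 20, runs 20→34
#114: waits 34, runs 34→49
Sum = 0+3+9+20+34 = 66.
EDD 87, LPT 130, FIFO 107, SPT 66 → minimum 66.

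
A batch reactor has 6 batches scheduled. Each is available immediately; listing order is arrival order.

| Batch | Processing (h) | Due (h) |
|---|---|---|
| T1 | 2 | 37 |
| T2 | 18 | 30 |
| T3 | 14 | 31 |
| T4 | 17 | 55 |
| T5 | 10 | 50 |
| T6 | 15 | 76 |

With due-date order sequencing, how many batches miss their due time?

2

EDD (increasing due date): T2 T3 T1 T5 T4 T6.
T2: 0→18, due 30, tardiness 0
T3: 18→32, due 31, tardiness 1
T1: 32→34, due 37, tardiness 0
T5: 34→44, due 50, tardiness 0
T4: 44→61, due 55, tardiness 6
T6: 61→76, due 76, tardiness 0
Late batches: 2.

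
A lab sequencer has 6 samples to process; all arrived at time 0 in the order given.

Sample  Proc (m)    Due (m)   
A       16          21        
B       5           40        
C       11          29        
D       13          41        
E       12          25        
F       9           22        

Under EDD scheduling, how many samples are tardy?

EDD (increasing due date): A F E C B D.
A: 0→16, due 21, tardiness 0
F: 16→25, due 22, tardiness 3
E: 25→37, due 25, tardiness 12
C: 37→48, due 29, tardiness 19
B: 48→53, due 40, tardiness 13
D: 53→66, due 41, tardiness 25
Late samples: 5.

5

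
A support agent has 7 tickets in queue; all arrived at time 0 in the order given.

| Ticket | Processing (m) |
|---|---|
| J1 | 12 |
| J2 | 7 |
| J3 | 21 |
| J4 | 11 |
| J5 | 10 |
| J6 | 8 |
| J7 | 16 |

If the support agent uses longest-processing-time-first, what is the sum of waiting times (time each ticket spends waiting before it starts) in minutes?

315

LPT (decreasing processing time): J3 J7 J1 J4 J5 J6 J2.
J3: waits 0, runs 0→21
J7: waits 21, runs 21→37
J1: waits 37, runs 37→49
J4: waits 49, runs 49→60
J5: waits 60, runs 60→70
J6: waits 70, runs 70→78
J2: waits 78, runs 78→85
Sum = 0+21+37+49+60+70+78 = 315.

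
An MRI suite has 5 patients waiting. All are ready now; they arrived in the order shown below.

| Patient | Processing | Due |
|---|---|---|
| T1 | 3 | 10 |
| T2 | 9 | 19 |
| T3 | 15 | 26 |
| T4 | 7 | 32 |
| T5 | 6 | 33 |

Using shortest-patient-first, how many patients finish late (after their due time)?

2

SPT (increasing processing time): T1 T5 T4 T2 T3.
T1: 0→3, due 10, tardiness 0
T5: 3→9, due 33, tardiness 0
T4: 9→16, due 32, tardiness 0
T2: 16→25, due 19, tardiness 6
T3: 25→40, due 26, tardiness 14
Late patients: 2.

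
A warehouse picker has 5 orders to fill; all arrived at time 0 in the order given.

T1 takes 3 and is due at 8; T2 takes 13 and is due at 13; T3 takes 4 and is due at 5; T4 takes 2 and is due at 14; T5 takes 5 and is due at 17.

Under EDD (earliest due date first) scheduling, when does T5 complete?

EDD (increasing due date): T3 T1 T2 T4 T5.
T3: 0→4
T1: 4→7
T2: 7→20
T4: 20→22
T5: 22→27

27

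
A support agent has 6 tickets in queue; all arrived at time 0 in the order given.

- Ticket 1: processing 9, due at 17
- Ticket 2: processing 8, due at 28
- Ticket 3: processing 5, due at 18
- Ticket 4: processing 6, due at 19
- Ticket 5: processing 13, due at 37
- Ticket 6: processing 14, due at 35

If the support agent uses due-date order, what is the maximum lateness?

EDD (increasing due date): Ticket 1 Ticket 3 Ticket 4 Ticket 2 Ticket 6 Ticket 5.
Ticket 1: 0→9, due 17, lateness -8
Ticket 3: 9→14, due 18, lateness -4
Ticket 4: 14→20, due 19, lateness 1
Ticket 2: 20→28, due 28, lateness 0
Ticket 6: 28→42, due 35, lateness 7
Ticket 5: 42→55, due 37, lateness 18
Maximum = 18.

18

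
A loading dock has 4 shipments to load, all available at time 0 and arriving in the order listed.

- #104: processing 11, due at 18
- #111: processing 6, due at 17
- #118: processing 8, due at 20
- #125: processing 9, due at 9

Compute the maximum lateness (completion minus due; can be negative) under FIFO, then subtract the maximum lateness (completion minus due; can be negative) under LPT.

FIFO (arrival order): #104 #111 #118 #125.
#104: 0→11, due 18, lateness -7
#111: 11→17, due 17, lateness 0
#118: 17→25, due 20, lateness 5
#125: 25→34, due 9, lateness 25
Maximum = 25.
LPT (decreasing processing time): #104 #125 #118 #111.
#104: 0→11, due 18, lateness -7
#125: 11→20, due 9, lateness 11
#118: 20→28, due 20, lateness 8
#111: 28→34, due 17, lateness 17
Maximum = 17.
Difference = 25 − 17 = 8.

8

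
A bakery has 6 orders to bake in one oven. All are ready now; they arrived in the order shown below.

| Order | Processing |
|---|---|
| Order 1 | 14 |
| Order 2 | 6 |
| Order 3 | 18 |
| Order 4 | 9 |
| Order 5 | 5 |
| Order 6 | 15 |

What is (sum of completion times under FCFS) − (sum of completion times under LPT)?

FIFO (arrival order): Order 1 Order 2 Order 3 Order 4 Order 5 Order 6.
Order 1: 0→14
Order 2: 14→20
Order 3: 20→38
Order 4: 38→47
Order 5: 47→52
Order 6: 52→67
Sum = 14+20+38+47+52+67 = 238.
LPT (decreasing processing time): Order 3 Order 6 Order 1 Order 4 Order 2 Order 5.
Order 3: 0→18
Order 6: 18→33
Order 1: 33→47
Order 4: 47→56
Order 2: 56→62
Order 5: 62→67
Sum = 18+33+47+56+62+67 = 283.
Difference = 238 − 283 = -45.

-45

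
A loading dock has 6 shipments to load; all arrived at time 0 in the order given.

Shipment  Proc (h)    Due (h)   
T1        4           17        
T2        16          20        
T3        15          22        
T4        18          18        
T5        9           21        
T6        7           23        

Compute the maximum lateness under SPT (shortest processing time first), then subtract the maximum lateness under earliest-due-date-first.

SPT (increasing processing time): T1 T6 T5 T3 T2 T4.
T1: 0→4, due 17, lateness -13
T6: 4→11, due 23, lateness -12
T5: 11→20, due 21, lateness -1
T3: 20→35, due 22, lateness 13
T2: 35→51, due 20, lateness 31
T4: 51→69, due 18, lateness 51
Maximum = 51.
EDD (increasing due date): T1 T4 T2 T5 T3 T6.
T1: 0→4, due 17, lateness -13
T4: 4→22, due 18, lateness 4
T2: 22→38, due 20, lateness 18
T5: 38→47, due 21, lateness 26
T3: 47→62, due 22, lateness 40
T6: 62→69, due 23, lateness 46
Maximum = 46.
Difference = 51 − 46 = 5.

5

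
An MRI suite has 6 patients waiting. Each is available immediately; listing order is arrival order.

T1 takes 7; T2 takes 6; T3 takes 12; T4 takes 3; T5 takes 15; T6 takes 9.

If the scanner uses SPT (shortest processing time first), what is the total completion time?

SPT (increasing processing time): T4 T2 T1 T6 T3 T5.
T4: 0→3
T2: 3→9
T1: 9→16
T6: 16→25
T3: 25→37
T5: 37→52
Sum = 3+9+16+25+37+52 = 142.

142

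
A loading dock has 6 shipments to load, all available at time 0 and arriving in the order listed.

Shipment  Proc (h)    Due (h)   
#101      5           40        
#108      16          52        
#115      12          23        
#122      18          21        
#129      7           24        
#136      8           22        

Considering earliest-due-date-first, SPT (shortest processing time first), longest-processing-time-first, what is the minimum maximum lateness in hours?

EDD (increasing due date): #122 #136 #115 #129 #101 #108.
#122: 0→18, due 21, lateness -3
#136: 18→26, due 22, lateness 4
#115: 26→38, due 23, lateness 15
#129: 38→45, due 24, lateness 21
#101: 45→50, due 40, lateness 10
#108: 50→66, due 52, lateness 14
Maximum = 21.
SPT (increasing processing time): #101 #129 #136 #115 #108 #122.
#101: 0→5, due 40, lateness -35
#129: 5→12, due 24, lateness -12
#136: 12→20, due 22, lateness -2
#115: 20→32, due 23, lateness 9
#108: 32→48, due 52, lateness -4
#122: 48→66, due 21, lateness 45
Maximum = 45.
LPT (decreasing processing time): #122 #108 #115 #136 #129 #101.
#122: 0→18, due 21, lateness -3
#108: 18→34, due 52, lateness -18
#115: 34→46, due 23, lateness 23
#136: 46→54, due 22, lateness 32
#129: 54→61, due 24, lateness 37
#101: 61→66, due 40, lateness 26
Maximum = 37.
EDD 21, SPT 45, LPT 37 → minimum 21.

21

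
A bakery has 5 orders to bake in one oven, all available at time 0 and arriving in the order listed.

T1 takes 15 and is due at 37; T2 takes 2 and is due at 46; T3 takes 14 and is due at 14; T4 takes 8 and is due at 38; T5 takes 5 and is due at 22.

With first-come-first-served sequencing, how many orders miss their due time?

FIFO (arrival order): T1 T2 T3 T4 T5.
T1: 0→15, due 37, tardiness 0
T2: 15→17, due 46, tardiness 0
T3: 17→31, due 14, tardiness 17
T4: 31→39, due 38, tardiness 1
T5: 39→44, due 22, tardiness 22
Late orders: 3.

3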